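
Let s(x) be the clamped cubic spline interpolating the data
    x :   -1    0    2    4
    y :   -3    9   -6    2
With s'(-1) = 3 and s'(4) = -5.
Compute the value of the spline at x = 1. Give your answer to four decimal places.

With σ_i denoting the second derivative at x_i, h_i = 1, 2, 2, and Δ_i = (y_(i+1) − y_i)/h_i = 12, -15/2, 4:
  1·σ_0 + 6·σ_1 + 2·σ_2 = 6(Δ_1 - Δ_0) = -117
  2·σ_1 + 8·σ_2 + 2·σ_3 = 6(Δ_2 - Δ_1) = 69
Clamped end conditions give two more equations: 2h_0·σ_0 + h_0·σ_1 = 6(Δ_0 - s'(-1)) = 54 and h_2·σ_2 + 2h_2·σ_3 = 6(s'(4) - Δ_2) = -54.
Hence σ_0 = 1021/23, σ_1 = -800/23, σ_2 = 544/23, σ_3 = -1165/46.
On [0, 2], s(x) = 9 + 359/46·x - 400/23·x² + 112/23·x³.
With x = 1: s(1) = 197/46.

4.2826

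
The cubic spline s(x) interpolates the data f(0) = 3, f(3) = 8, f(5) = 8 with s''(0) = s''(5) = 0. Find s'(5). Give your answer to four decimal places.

Put σ_i = s'' at the i-th knot. Here h = (3, 2) and Δ = (5/3, 0), so the interior equations h_(i-1)·σ_(i-1) + 2(h_(i-1)+h_i)·σ_i + h_i·σ_(i+1) = 6(Δ_i − Δ_(i-1)) read
  3·σ_0 + 10·σ_1 + 2·σ_2 = 6(Δ_1 - Δ_0) = -10
Natural end conditions: σ_0 = σ_2 = 0.
Forward elimination and back-substitution give σ_0 = 0, σ_1 = -1, σ_2 = 0.
On [3, 5], s'(x) = b_1 + 2c_1·(x - 3) + 3d_1·(x - 3)² with b_1 = Δ_1 - h_1(2σ_1 + σ_2)/6 = 2/3, c_1 = σ_1/2 = -1/2, d_1 = (σ_2 - σ_1)/(6h_1) = 1/12. So s'(5) = -1/3.

-0.3333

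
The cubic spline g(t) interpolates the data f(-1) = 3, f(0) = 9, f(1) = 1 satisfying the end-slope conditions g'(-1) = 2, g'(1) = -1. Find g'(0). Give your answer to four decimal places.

-1.7500

Write m_i for g''(x_i). With h_i = 1, 1 and divided differences Δ_i = 6, -8, the continuity of g' gives the tridiagonal system
  1·m_0 + 4·m_1 + 1·m_2 = 6(Δ_1 - Δ_0) = -84
Clamped end conditions give two more equations: 2h_0·m_0 + h_0·m_1 = 6(Δ_0 - g'(-1)) = 24 and h_1·m_1 + 2h_1·m_2 = 6(g'(1) - Δ_1) = 42.
Solving the tridiagonal system: m_0 = 63/2, m_1 = -39, m_2 = 81/2.
On [0, 1], g'(t) = b_1 + 2c_1·t + 3d_1·t² with b_1 = Δ_1 - h_1(2m_1 + m_2)/6 = -7/4, c_1 = m_1/2 = -39/2, d_1 = (m_2 - m_1)/(6h_1) = 53/4. So g'(0) = -7/4.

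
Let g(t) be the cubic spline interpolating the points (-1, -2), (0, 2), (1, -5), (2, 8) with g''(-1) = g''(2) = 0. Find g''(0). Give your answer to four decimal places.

-25.6000

With m_i denoting the second derivative at x_i, h_i = 1, 1, 1, and Δ_i = (y_(i+1) − y_i)/h_i = 4, -7, 13:
  1·m_0 + 4·m_1 + 1·m_2 = 6(Δ_1 - Δ_0) = -66
  1·m_1 + 4·m_2 + 1·m_3 = 6(Δ_2 - Δ_1) = 120
Natural end conditions: m_0 = m_3 = 0.
Solving the tridiagonal system: m_0 = 0, m_1 = -128/5, m_2 = 182/5, m_3 = 0.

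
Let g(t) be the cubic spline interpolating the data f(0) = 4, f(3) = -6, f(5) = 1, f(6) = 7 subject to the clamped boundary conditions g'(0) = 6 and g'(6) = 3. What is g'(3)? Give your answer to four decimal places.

Put M_i = g'' at the i-th knot. Here h = (3, 2, 1) and Δ = (-10/3, 7/2, 6), so the interior equations h_(i-1)·M_(i-1) + 2(h_(i-1)+h_i)·M_i + h_i·M_(i+1) = 6(Δ_i − Δ_(i-1)) read
  3·M_0 + 10·M_1 + 2·M_2 = 6(Δ_1 - Δ_0) = 41
  2·M_1 + 6·M_2 + 1·M_3 = 6(Δ_2 - Δ_1) = 15
Clamped end conditions give two more equations: 2h_0·M_0 + h_0·M_1 = 6(Δ_0 - g'(0)) = -56 and h_2·M_2 + 2h_2·M_3 = 6(g'(6) - Δ_2) = -18.
Solving the tridiagonal system: M_0 = -251/19, M_1 = 442/57, M_2 = 88/57, M_3 = -557/57.
On [3, 5], g'(t) = b_1 + 2c_1·(t - 3) + 3d_1·(t - 3)² with b_1 = Δ_1 - h_1(2M_1 + M_2)/6 = -83/38, c_1 = M_1/2 = 221/57, d_1 = (M_2 - M_1)/(6h_1) = -59/114. So g'(3) = -83/38.

-2.1842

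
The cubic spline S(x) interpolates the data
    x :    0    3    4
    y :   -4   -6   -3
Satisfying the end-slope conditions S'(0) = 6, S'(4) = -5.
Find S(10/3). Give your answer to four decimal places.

-4.2222

Write m_i for S''(x_i). With h_i = 3, 1 and divided differences Δ_i = -2/3, 3, the continuity of S' gives the tridiagonal system
  3·m_0 + 8·m_1 + 1·m_2 = 6(Δ_1 - Δ_0) = 22
Clamped end conditions give two more equations: 2h_0·m_0 + h_0·m_1 = 6(Δ_0 - S'(0)) = -40 and h_1·m_1 + 2h_1·m_2 = 6(S'(4) - Δ_1) = -48.
Forward elimination and back-substitution give m_0 = -73/6, m_1 = 11, m_2 = -59/2.
On [3, 4], S(x) = -6 + 17/4·(x - 3) + 11/2·(x - 3)² - 27/4·(x - 3)³.
With (x - 3) = 1/3: S(10/3) = -38/9.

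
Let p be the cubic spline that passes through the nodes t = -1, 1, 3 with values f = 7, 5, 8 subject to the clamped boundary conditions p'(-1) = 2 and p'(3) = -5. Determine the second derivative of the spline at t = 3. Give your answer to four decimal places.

Let σ_i = p''(x_i). Step sizes h_i = 2, 2; slopes of the chords Δ_i = (y_(i+1) - y_i)/h_i = -1, 3/2.
  2·σ_0 + 8·σ_1 + 2·σ_2 = 6(Δ_1 - Δ_0) = 15
Clamped end conditions give two more equations: 2h_0·σ_0 + h_0·σ_1 = 6(Δ_0 - p'(-1)) = -18 and h_1·σ_1 + 2h_1·σ_2 = 6(p'(3) - Δ_1) = -39.
Forward elimination and back-substitution give σ_0 = -65/8, σ_1 = 29/4, σ_2 = -107/8.

-13.3750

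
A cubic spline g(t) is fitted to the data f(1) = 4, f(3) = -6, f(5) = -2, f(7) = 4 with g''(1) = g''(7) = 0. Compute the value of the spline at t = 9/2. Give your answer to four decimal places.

Put M_i = g'' at the i-th knot. Here h = (2, 2, 2) and Δ = (-5, 2, 3), so the interior equations h_(i-1)·M_(i-1) + 2(h_(i-1)+h_i)·M_i + h_i·M_(i+1) = 6(Δ_i − Δ_(i-1)) read
  2·M_0 + 8·M_1 + 2·M_2 = 6(Δ_1 - Δ_0) = 42
  2·M_1 + 8·M_2 + 2·M_3 = 6(Δ_2 - Δ_1) = 6
Natural end conditions: M_0 = M_3 = 0.
Hence M_0 = 0, M_1 = 27/5, M_2 = -3/5, M_3 = 0.
On [3, 5], g(t) = -6 - 7/5·(t - 3) + 27/10·(t - 3)² - 1/2·(t - 3)³.
With (t - 3) = 3/2: g(9/2) = -297/80.

-3.7125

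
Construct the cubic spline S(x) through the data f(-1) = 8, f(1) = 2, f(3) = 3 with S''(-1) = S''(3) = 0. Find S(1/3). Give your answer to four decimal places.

Put σ_i = S'' at the i-th knot. Here h = (2, 2) and Δ = (-3, 1/2), so the interior equations h_(i-1)·σ_(i-1) + 2(h_(i-1)+h_i)·σ_i + h_i·σ_(i+1) = 6(Δ_i − Δ_(i-1)) read
  2·σ_0 + 8·σ_1 + 2·σ_2 = 6(Δ_1 - Δ_0) = 21
Natural end conditions: σ_0 = σ_2 = 0.
Hence σ_0 = 0, σ_1 = 21/8, σ_2 = 0.
On [-1, 1], S(x) = 8 - 31/8·(x + 1) + 0·(x + 1)² + 7/32·(x + 1)³.
With (x + 1) = 4/3: S(1/3) = 181/54.

3.3519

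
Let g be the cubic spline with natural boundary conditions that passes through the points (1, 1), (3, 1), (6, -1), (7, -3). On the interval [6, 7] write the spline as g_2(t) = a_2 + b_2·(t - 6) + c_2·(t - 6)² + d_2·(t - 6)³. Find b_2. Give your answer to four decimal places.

With σ_i denoting the second derivative at x_i, h_i = 2, 3, 1, and Δ_i = (y_(i+1) − y_i)/h_i = 0, -2/3, -2:
  2·σ_0 + 10·σ_1 + 3·σ_2 = 6(Δ_1 - Δ_0) = -4
  3·σ_1 + 8·σ_2 + 1·σ_3 = 6(Δ_2 - Δ_1) = -8
Natural end conditions: σ_0 = σ_3 = 0.
Solving: σ_0 = 0, σ_1 = -8/71, σ_2 = -68/71, σ_3 = 0.
On [6, 7], with g_2(t) = a_2 + b_2·(t - 6) + c_2·(t - 6)² + d_2·(t - 6)³: c_2 = σ_2/2 = -34/71, d_2 = (σ_3 - σ_2)/(6h_2) = 34/213, b_2 = Δ_2 - h_2(2σ_2 + σ_3)/6 = -358/213.

-1.6808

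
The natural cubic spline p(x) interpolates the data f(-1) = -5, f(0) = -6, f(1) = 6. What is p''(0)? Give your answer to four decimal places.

19.5000

Write M_i for p''(x_i). With h_i = 1, 1 and divided differences Δ_i = -1, 12, the continuity of p' gives the tridiagonal system
  1·M_0 + 4·M_1 + 1·M_2 = 6(Δ_1 - Δ_0) = 78
Natural end conditions: M_0 = M_2 = 0.
Forward elimination and back-substitution give M_0 = 0, M_1 = 39/2, M_2 = 0.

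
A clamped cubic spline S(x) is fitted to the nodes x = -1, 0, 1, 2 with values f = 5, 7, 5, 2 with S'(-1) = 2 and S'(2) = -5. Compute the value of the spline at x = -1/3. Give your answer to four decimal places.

Put σ_i = S'' at the i-th knot. Here h = (1, 1, 1) and Δ = (2, -2, -3), so the interior equations h_(i-1)·σ_(i-1) + 2(h_(i-1)+h_i)·σ_i + h_i·σ_(i+1) = 6(Δ_i − Δ_(i-1)) read
  1·σ_0 + 4·σ_1 + 1·σ_2 = 6(Δ_1 - Δ_0) = -24
  1·σ_1 + 4·σ_2 + 1·σ_3 = 6(Δ_2 - Δ_1) = -6
Clamped end conditions give two more equations: 2h_0·σ_0 + h_0·σ_1 = 6(Δ_0 - S'(-1)) = 0 and h_2·σ_2 + 2h_2·σ_3 = 6(S'(2) - Δ_2) = -12.
Hence σ_0 = 56/15, σ_1 = -112/15, σ_2 = 32/15, σ_3 = -106/15.
On [-1, 0], S(x) = 5 + 2·(x + 1) + 28/15·(x + 1)² - 28/15·(x + 1)³.
With (x + 1) = 2/3: S(-1/3) = 2677/405.

6.6099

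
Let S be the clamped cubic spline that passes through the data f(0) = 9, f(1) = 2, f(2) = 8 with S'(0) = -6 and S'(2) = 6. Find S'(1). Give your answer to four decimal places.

-0.7500

Write m_i for S''(x_i). With h_i = 1, 1 and divided differences Δ_i = -7, 6, the continuity of S' gives the tridiagonal system
  1·m_0 + 4·m_1 + 1·m_2 = 6(Δ_1 - Δ_0) = 78
Clamped end conditions give two more equations: 2h_0·m_0 + h_0·m_1 = 6(Δ_0 - S'(0)) = -6 and h_1·m_1 + 2h_1·m_2 = 6(S'(2) - Δ_1) = 0.
Hence m_0 = -33/2, m_1 = 27, m_2 = -27/2.
On [1, 2], S'(x) = b_1 + 2c_1·(x - 1) + 3d_1·(x - 1)² with b_1 = Δ_1 - h_1(2m_1 + m_2)/6 = -3/4, c_1 = m_1/2 = 27/2, d_1 = (m_2 - m_1)/(6h_1) = -27/4. So S'(1) = -3/4.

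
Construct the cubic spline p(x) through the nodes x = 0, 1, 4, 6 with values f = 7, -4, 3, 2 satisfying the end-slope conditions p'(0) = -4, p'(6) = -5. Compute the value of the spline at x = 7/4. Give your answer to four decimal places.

-8.0075

Let M_i = p''(x_i). Step sizes h_i = 1, 3, 2; slopes of the chords Δ_i = (y_(i+1) - y_i)/h_i = -11, 7/3, -1/2.
  1·M_0 + 8·M_1 + 3·M_2 = 6(Δ_1 - Δ_0) = 80
  3·M_1 + 10·M_2 + 2·M_3 = 6(Δ_2 - Δ_1) = -17
Clamped end conditions give two more equations: 2h_0·M_0 + h_0·M_1 = 6(Δ_0 - p'(0)) = -42 and h_2·M_2 + 2h_2·M_3 = 6(p'(6) - Δ_2) = -27.
Solving the tridiagonal system: M_0 = -2251/78, M_1 = 613/39, M_2 = -439/78, M_3 = -307/78.
On [1, 4], p(x) = -4 - 1649/156·(x - 1) + 613/78·(x - 1)² - 185/156·(x - 1)³.
With (x - 1) = 3/4: p(7/4) = -26649/3328.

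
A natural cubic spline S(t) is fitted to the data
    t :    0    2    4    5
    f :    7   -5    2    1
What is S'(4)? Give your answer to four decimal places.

1.5000

Write M_i for S''(x_i). With h_i = 2, 2, 1 and divided differences Δ_i = -6, 7/2, -1, the continuity of S' gives the tridiagonal system
  2·M_0 + 8·M_1 + 2·M_2 = 6(Δ_1 - Δ_0) = 57
  2·M_1 + 6·M_2 + 1·M_3 = 6(Δ_2 - Δ_1) = -27
Natural end conditions: M_0 = M_3 = 0.
Solving the tridiagonal system: M_0 = 0, M_1 = 9, M_2 = -15/2, M_3 = 0.
On [4, 5], S'(t) = b_2 + 2c_2·(t - 4) + 3d_2·(t - 4)² with b_2 = Δ_2 - h_2(2M_2 + M_3)/6 = 3/2, c_2 = M_2/2 = -15/4, d_2 = (M_3 - M_2)/(6h_2) = 5/4. So S'(4) = 3/2.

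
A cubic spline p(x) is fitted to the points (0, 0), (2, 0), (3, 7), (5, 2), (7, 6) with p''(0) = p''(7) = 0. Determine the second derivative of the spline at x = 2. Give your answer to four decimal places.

With M_i denoting the second derivative at x_i, h_i = 2, 1, 2, 2, and Δ_i = (y_(i+1) − y_i)/h_i = 0, 7, -5/2, 2:
  2·M_0 + 6·M_1 + 1·M_2 = 6(Δ_1 - Δ_0) = 42
  1·M_1 + 6·M_2 + 2·M_3 = 6(Δ_2 - Δ_1) = -57
  2·M_2 + 8·M_3 + 2·M_4 = 6(Δ_3 - Δ_2) = 27
Natural end conditions: M_0 = M_4 = 0.
Hence M_0 = 0, M_1 = 1179/128, M_2 = -849/64, M_3 = 1713/256, M_4 = 0.

9.2109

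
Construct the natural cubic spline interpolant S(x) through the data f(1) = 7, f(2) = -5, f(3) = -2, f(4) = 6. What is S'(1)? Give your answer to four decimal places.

Let m_i = S''(x_i). Step sizes h_i = 1, 1, 1; slopes of the chords Δ_i = (y_(i+1) - y_i)/h_i = -12, 3, 8.
  1·m_0 + 4·m_1 + 1·m_2 = 6(Δ_1 - Δ_0) = 90
  1·m_1 + 4·m_2 + 1·m_3 = 6(Δ_2 - Δ_1) = 30
Natural end conditions: m_0 = m_3 = 0.
Solving: m_0 = 0, m_1 = 22, m_2 = 2, m_3 = 0.
On [1, 2], S'(x) = b_0 + 2c_0·(x - 1) + 3d_0·(x - 1)² with b_0 = Δ_0 - h_0(2m_0 + m_1)/6 = -47/3, c_0 = m_0/2 = 0, d_0 = (m_1 - m_0)/(6h_0) = 11/3. So S'(1) = -47/3.

-15.6667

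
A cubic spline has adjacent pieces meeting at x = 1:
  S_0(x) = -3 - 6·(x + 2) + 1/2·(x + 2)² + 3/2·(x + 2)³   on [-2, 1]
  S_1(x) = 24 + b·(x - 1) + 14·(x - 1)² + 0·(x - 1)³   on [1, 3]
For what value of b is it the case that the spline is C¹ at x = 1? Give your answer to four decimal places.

37.5000

S_0'(x) = -6 + 1·(x + 2) + 9/2·(x + 2)², so S_0'(1) = 75/2. On the right, S_1'(1) = b, so b = 75/2.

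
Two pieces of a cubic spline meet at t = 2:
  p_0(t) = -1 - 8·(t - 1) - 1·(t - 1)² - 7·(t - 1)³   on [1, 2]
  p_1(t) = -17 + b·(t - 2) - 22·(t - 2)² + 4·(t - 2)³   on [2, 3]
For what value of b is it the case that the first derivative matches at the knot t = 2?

p_0'(t) = -8 - 2·(t - 1) - 21·(t - 1)², so p_0'(2) = -31. On the right, p_1'(2) = b, so b = -31.

-31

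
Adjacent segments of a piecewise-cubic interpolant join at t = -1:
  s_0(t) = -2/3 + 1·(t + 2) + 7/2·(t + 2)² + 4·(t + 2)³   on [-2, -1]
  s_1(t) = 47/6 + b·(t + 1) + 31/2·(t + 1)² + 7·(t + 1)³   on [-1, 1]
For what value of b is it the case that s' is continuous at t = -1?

s_0'(t) = 1 + 7·(t + 2) + 12·(t + 2)², so s_0'(-1) = 20. On the right, s_1'(-1) = b, so b = 20.

20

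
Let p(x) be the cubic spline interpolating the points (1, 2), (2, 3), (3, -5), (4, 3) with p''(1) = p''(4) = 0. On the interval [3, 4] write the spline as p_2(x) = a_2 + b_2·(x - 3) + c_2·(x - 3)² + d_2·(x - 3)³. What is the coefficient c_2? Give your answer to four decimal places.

14.6000

With σ_i denoting the second derivative at x_i, h_i = 1, 1, 1, and Δ_i = (y_(i+1) − y_i)/h_i = 1, -8, 8:
  1·σ_0 + 4·σ_1 + 1·σ_2 = 6(Δ_1 - Δ_0) = -54
  1·σ_1 + 4·σ_2 + 1·σ_3 = 6(Δ_2 - Δ_1) = 96
Natural end conditions: σ_0 = σ_3 = 0.
Solving the tridiagonal system: σ_0 = 0, σ_1 = -104/5, σ_2 = 146/5, σ_3 = 0.
On [3, 4], with p_2(x) = a_2 + b_2·(x - 3) + c_2·(x - 3)² + d_2·(x - 3)³: c_2 = σ_2/2 = 73/5, d_2 = (σ_3 - σ_2)/(6h_2) = -73/15, b_2 = Δ_2 - h_2(2σ_2 + σ_3)/6 = -26/15.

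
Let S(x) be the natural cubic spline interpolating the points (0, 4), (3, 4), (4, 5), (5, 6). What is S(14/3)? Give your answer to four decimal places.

5.6762

Let M_i = S''(x_i). Step sizes h_i = 3, 1, 1; slopes of the chords Δ_i = (y_(i+1) - y_i)/h_i = 0, 1, 1.
  3·M_0 + 8·M_1 + 1·M_2 = 6(Δ_1 - Δ_0) = 6
  1·M_1 + 4·M_2 + 1·M_3 = 6(Δ_2 - Δ_1) = 0
Natural end conditions: M_0 = M_3 = 0.
Solving the tridiagonal system: M_0 = 0, M_1 = 24/31, M_2 = -6/31, M_3 = 0.
On [4, 5], S(x) = 5 + 33/31·(x - 4) - 3/31·(x - 4)² + 1/31·(x - 4)³.
With (x - 4) = 2/3: S(14/3) = 4751/837.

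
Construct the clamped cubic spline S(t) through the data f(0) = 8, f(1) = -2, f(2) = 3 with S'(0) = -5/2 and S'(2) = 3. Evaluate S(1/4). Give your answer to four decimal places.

Let σ_i = S''(x_i). Step sizes h_i = 1, 1; slopes of the chords Δ_i = (y_(i+1) - y_i)/h_i = -10, 5.
  1·σ_0 + 4·σ_1 + 1·σ_2 = 6(Δ_1 - Δ_0) = 90
Clamped end conditions give two more equations: 2h_0·σ_0 + h_0·σ_1 = 6(Δ_0 - S'(0)) = -45 and h_1·σ_1 + 2h_1·σ_2 = 6(S'(2) - Δ_1) = -12.
Forward elimination and back-substitution give σ_0 = -169/4, σ_1 = 79/2, σ_2 = -103/4.
On [0, 1], S(t) = 8 - 5/2·t - 169/8·t² + 109/8·t³.
With t = 1/4: S(1/4) = 3209/512.

6.2676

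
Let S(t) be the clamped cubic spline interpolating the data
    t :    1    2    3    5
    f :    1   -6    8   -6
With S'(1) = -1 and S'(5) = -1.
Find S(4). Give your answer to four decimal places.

Write σ_i for S''(x_i). With h_i = 1, 1, 2 and divided differences Δ_i = -7, 14, -7, the continuity of S' gives the tridiagonal system
  1·σ_0 + 4·σ_1 + 1·σ_2 = 6(Δ_1 - Δ_0) = 126
  1·σ_1 + 6·σ_2 + 2·σ_3 = 6(Δ_2 - Δ_1) = -126
Clamped end conditions give two more equations: 2h_0·σ_0 + h_0·σ_1 = 6(Δ_0 - S'(1)) = -36 and h_2·σ_2 + 2h_2·σ_3 = 6(S'(5) - Δ_2) = 36.
Solving: σ_0 = -486/11, σ_1 = 576/11, σ_2 = -432/11, σ_3 = 315/11.
On [3, 5], S(t) = 8 + 106/11·(t - 3) - 216/11·(t - 3)² + 249/44·(t - 3)³.
With (t - 3) = 1: S(4) = 161/44.

3.6591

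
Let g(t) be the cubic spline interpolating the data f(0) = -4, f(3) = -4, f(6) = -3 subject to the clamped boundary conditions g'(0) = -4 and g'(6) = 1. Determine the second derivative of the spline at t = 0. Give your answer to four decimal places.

Put M_i = g'' at the i-th knot. Here h = (3, 3) and Δ = (0, 1/3), so the interior equations h_(i-1)·M_(i-1) + 2(h_(i-1)+h_i)·M_i + h_i·M_(i+1) = 6(Δ_i − Δ_(i-1)) read
  3·M_0 + 12·M_1 + 3·M_2 = 6(Δ_1 - Δ_0) = 2
Clamped end conditions give two more equations: 2h_0·M_0 + h_0·M_1 = 6(Δ_0 - g'(0)) = 24 and h_1·M_1 + 2h_1·M_2 = 6(g'(6) - Δ_1) = 4.
Solving: M_0 = 14/3, M_1 = -4/3, M_2 = 4/3.

4.6667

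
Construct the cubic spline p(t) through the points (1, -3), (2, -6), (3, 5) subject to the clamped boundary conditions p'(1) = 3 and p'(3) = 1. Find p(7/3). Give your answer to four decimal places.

-2.4815

With M_i denoting the second derivative at x_i, h_i = 1, 1, and Δ_i = (y_(i+1) − y_i)/h_i = -3, 11:
  1·M_0 + 4·M_1 + 1·M_2 = 6(Δ_1 - Δ_0) = 84
Clamped end conditions give two more equations: 2h_0·M_0 + h_0·M_1 = 6(Δ_0 - p'(1)) = -36 and h_1·M_1 + 2h_1·M_2 = 6(p'(3) - Δ_1) = -60.
Solving the tridiagonal system: M_0 = -40, M_1 = 44, M_2 = -52.
On [2, 3], p(t) = -6 + 5·(t - 2) + 22·(t - 2)² - 16·(t - 2)³.
With (t - 2) = 1/3: p(7/3) = -67/27.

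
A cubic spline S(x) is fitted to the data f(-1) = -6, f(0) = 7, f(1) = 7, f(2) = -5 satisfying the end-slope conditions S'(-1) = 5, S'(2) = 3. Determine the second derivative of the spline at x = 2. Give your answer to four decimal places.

58.6667

With M_i denoting the second derivative at x_i, h_i = 1, 1, 1, and Δ_i = (y_(i+1) − y_i)/h_i = 13, 0, -12:
  1·M_0 + 4·M_1 + 1·M_2 = 6(Δ_1 - Δ_0) = -78
  1·M_1 + 4·M_2 + 1·M_3 = 6(Δ_2 - Δ_1) = -72
Clamped end conditions give two more equations: 2h_0·M_0 + h_0·M_1 = 6(Δ_0 - S'(-1)) = 48 and h_2·M_2 + 2h_2·M_3 = 6(S'(2) - Δ_2) = 90.
Solving: M_0 = 104/3, M_1 = -64/3, M_2 = -82/3, M_3 = 176/3.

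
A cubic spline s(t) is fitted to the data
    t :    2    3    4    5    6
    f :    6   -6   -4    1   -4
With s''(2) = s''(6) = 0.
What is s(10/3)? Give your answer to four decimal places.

-6.7460

Put M_i = s'' at the i-th knot. Here h = (1, 1, 1, 1) and Δ = (-12, 2, 5, -5), so the interior equations h_(i-1)·M_(i-1) + 2(h_(i-1)+h_i)·M_i + h_i·M_(i+1) = 6(Δ_i − Δ_(i-1)) read
  1·M_0 + 4·M_1 + 1·M_2 = 6(Δ_1 - Δ_0) = 84
  1·M_1 + 4·M_2 + 1·M_3 = 6(Δ_2 - Δ_1) = 18
  1·M_2 + 4·M_3 + 1·M_4 = 6(Δ_3 - Δ_2) = -60
Natural end conditions: M_0 = M_4 = 0.
Forward elimination and back-substitution give M_0 = 0, M_1 = 141/7, M_2 = 24/7, M_3 = -111/7, M_4 = 0.
On [3, 4], s(t) = -6 - 37/7·(t - 3) + 141/14·(t - 3)² - 39/14·(t - 3)³.
With (t - 3) = 1/3: s(10/3) = -425/63.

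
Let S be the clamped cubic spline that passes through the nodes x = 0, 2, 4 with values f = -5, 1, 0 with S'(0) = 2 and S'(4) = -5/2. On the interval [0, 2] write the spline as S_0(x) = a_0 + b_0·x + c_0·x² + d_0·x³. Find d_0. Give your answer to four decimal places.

-0.5000

Let M_i = S''(x_i). Step sizes h_i = 2, 2; slopes of the chords Δ_i = (y_(i+1) - y_i)/h_i = 3, -1/2.
  2·M_0 + 8·M_1 + 2·M_2 = 6(Δ_1 - Δ_0) = -21
Clamped end conditions give two more equations: 2h_0·M_0 + h_0·M_1 = 6(Δ_0 - S'(0)) = 6 and h_1·M_1 + 2h_1·M_2 = 6(S'(4) - Δ_1) = -12.
Solving: M_0 = 3, M_1 = -3, M_2 = -3/2.
On [0, 2], with S_0(x) = a_0 + b_0·x + c_0·x² + d_0·x³: c_0 = M_0/2 = 3/2, d_0 = (M_1 - M_0)/(6h_0) = -1/2, b_0 = Δ_0 - h_0(2M_0 + M_1)/6 = 2.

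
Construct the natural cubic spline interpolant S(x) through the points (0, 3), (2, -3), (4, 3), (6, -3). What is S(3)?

0

Put M_i = S'' at the i-th knot. Here h = (2, 2, 2) and Δ = (-3, 3, -3), so the interior equations h_(i-1)·M_(i-1) + 2(h_(i-1)+h_i)·M_i + h_i·M_(i+1) = 6(Δ_i − Δ_(i-1)) read
  2·M_0 + 8·M_1 + 2·M_2 = 6(Δ_1 - Δ_0) = 36
  2·M_1 + 8·M_2 + 2·M_3 = 6(Δ_2 - Δ_1) = -36
Natural end conditions: M_0 = M_3 = 0.
Hence M_0 = 0, M_1 = 6, M_2 = -6, M_3 = 0.
On [2, 4], S(x) = -3 + 1·(x - 2) + 3·(x - 2)² - 1·(x - 2)³.
With (x - 2) = 1: S(3) = 0.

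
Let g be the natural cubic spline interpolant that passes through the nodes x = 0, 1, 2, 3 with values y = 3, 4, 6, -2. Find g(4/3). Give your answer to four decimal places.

5.1309

Put M_i = g'' at the i-th knot. Here h = (1, 1, 1) and Δ = (1, 2, -8), so the interior equations h_(i-1)·M_(i-1) + 2(h_(i-1)+h_i)·M_i + h_i·M_(i+1) = 6(Δ_i − Δ_(i-1)) read
  1·M_0 + 4·M_1 + 1·M_2 = 6(Δ_1 - Δ_0) = 6
  1·M_1 + 4·M_2 + 1·M_3 = 6(Δ_2 - Δ_1) = -60
Natural end conditions: M_0 = M_3 = 0.
Forward elimination and back-substitution give M_0 = 0, M_1 = 28/5, M_2 = -82/5, M_3 = 0.
On [1, 2], g(x) = 4 + 43/15·(x - 1) + 14/5·(x - 1)² - 11/3·(x - 1)³.
With (x - 1) = 1/3: g(4/3) = 2078/405.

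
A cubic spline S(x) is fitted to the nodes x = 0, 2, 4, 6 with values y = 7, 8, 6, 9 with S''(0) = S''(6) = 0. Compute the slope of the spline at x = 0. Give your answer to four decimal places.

1.0667

Let m_i = S''(x_i). Step sizes h_i = 2, 2, 2; slopes of the chords Δ_i = (y_(i+1) - y_i)/h_i = 1/2, -1, 3/2.
  2·m_0 + 8·m_1 + 2·m_2 = 6(Δ_1 - Δ_0) = -9
  2·m_1 + 8·m_2 + 2·m_3 = 6(Δ_2 - Δ_1) = 15
Natural end conditions: m_0 = m_3 = 0.
Forward elimination and back-substitution give m_0 = 0, m_1 = -17/10, m_2 = 23/10, m_3 = 0.
On [0, 2], S'(x) = b_0 + 2c_0·x + 3d_0·x² with b_0 = Δ_0 - h_0(2m_0 + m_1)/6 = 16/15, c_0 = m_0/2 = 0, d_0 = (m_1 - m_0)/(6h_0) = -17/120. So S'(0) = 16/15.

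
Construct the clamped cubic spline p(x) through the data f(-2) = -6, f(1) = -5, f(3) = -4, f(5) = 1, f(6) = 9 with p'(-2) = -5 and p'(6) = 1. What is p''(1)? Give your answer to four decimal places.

-1.6226

Let σ_i = p''(x_i). Step sizes h_i = 3, 2, 2, 1; slopes of the chords Δ_i = (y_(i+1) - y_i)/h_i = 1/3, 1/2, 5/2, 8.
  3·σ_0 + 10·σ_1 + 2·σ_2 = 6(Δ_1 - Δ_0) = 1
  2·σ_1 + 8·σ_2 + 2·σ_3 = 6(Δ_2 - Δ_1) = 12
  2·σ_2 + 6·σ_3 + 1·σ_4 = 6(Δ_3 - Δ_2) = 33
Clamped end conditions give two more equations: 2h_0·σ_0 + h_0·σ_1 = 6(Δ_0 - p'(-2)) = 32 and h_3·σ_3 + 2h_3·σ_4 = 6(p'(6) - Δ_3) = -42.
Solving the tridiagonal system: σ_0 = 977/159, σ_1 = -86/53, σ_2 = -32/53, σ_3 = 532/53, σ_4 = -1379/53.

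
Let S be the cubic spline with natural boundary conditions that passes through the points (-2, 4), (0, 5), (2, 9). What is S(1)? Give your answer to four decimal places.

Let M_i = S''(x_i). Step sizes h_i = 2, 2; slopes of the chords Δ_i = (y_(i+1) - y_i)/h_i = 1/2, 2.
  2·M_0 + 8·M_1 + 2·M_2 = 6(Δ_1 - Δ_0) = 9
Natural end conditions: M_0 = M_2 = 0.
Solving the tridiagonal system: M_0 = 0, M_1 = 9/8, M_2 = 0.
On [0, 2], S(x) = 5 + 5/4·x + 9/16·x² - 3/32·x³.
With x = 1: S(1) = 215/32.

6.7188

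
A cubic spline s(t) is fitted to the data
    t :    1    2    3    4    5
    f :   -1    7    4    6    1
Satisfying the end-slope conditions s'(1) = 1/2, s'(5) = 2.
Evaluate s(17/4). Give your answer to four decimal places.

With M_i denoting the second derivative at x_i, h_i = 1, 1, 1, 1, and Δ_i = (y_(i+1) − y_i)/h_i = 8, -3, 2, -5:
  1·M_0 + 4·M_1 + 1·M_2 = 6(Δ_1 - Δ_0) = -66
  1·M_1 + 4·M_2 + 1·M_3 = 6(Δ_2 - Δ_1) = 30
  1·M_2 + 4·M_3 + 1·M_4 = 6(Δ_3 - Δ_2) = -42
Clamped end conditions give two more equations: 2h_0·M_0 + h_0·M_1 = 6(Δ_0 - s'(1)) = 45 and h_3·M_3 + 2h_3·M_4 = 6(s'(5) - Δ_3) = 42.
Forward elimination and back-substitution give M_0 = 2139/56, M_1 = -879/28, M_2 = 171/8, M_3 = -675/28, M_4 = 1851/56.
On [4, 5], s(t) = 6 - 277/112·(t - 4) - 675/56·(t - 4)² + 1067/112·(t - 4)³.
With (t - 4) = 1/4: s(17/4) = 34243/7168.

4.7772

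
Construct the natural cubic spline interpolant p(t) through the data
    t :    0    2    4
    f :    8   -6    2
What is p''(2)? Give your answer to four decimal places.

8.2500

Write M_i for p''(x_i). With h_i = 2, 2 and divided differences Δ_i = -7, 4, the continuity of p' gives the tridiagonal system
  2·M_0 + 8·M_1 + 2·M_2 = 6(Δ_1 - Δ_0) = 66
Natural end conditions: M_0 = M_2 = 0.
Solving the tridiagonal system: M_0 = 0, M_1 = 33/4, M_2 = 0.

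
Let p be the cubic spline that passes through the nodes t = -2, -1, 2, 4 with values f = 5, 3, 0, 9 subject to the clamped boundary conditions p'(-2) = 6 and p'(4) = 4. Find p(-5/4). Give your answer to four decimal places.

Let m_i = p''(x_i). Step sizes h_i = 1, 3, 2; slopes of the chords Δ_i = (y_(i+1) - y_i)/h_i = -2, -1, 9/2.
  1·m_0 + 8·m_1 + 3·m_2 = 6(Δ_1 - Δ_0) = 6
  3·m_1 + 10·m_2 + 2·m_3 = 6(Δ_2 - Δ_1) = 33
Clamped end conditions give two more equations: 2h_0·m_0 + h_0·m_1 = 6(Δ_0 - p'(-2)) = -48 and h_2·m_2 + 2h_2·m_3 = 6(p'(4) - Δ_2) = -3.
Solving: m_0 = -661/26, m_1 = 37/13, m_2 = 75/26, m_3 = -57/26.
On [-2, -1], p(t) = 5 + 6·(t + 2) - 661/52·(t + 2)² + 245/52·(t + 2)³.
With (t + 2) = 3/4: p(-5/4) = 14435/3328.

4.3374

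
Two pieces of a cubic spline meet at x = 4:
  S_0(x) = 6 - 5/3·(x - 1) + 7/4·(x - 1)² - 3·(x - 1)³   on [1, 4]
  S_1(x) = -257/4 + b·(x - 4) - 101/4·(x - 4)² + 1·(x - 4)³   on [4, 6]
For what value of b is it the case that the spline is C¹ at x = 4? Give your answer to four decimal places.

S_0'(x) = -5/3 + 7/2·(x - 1) - 9·(x - 1)², so S_0'(4) = -433/6. On the right, S_1'(4) = b, so b = -433/6.

-72.1667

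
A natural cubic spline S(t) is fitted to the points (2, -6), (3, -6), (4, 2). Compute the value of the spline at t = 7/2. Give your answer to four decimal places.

Let σ_i = S''(x_i). Step sizes h_i = 1, 1; slopes of the chords Δ_i = (y_(i+1) - y_i)/h_i = 0, 8.
  1·σ_0 + 4·σ_1 + 1·σ_2 = 6(Δ_1 - Δ_0) = 48
Natural end conditions: σ_0 = σ_2 = 0.
Solving the tridiagonal system: σ_0 = 0, σ_1 = 12, σ_2 = 0.
On [3, 4], S(t) = -6 + 4·(t - 3) + 6·(t - 3)² - 2·(t - 3)³.
With (t - 3) = 1/2: S(7/2) = -11/4.

-2.7500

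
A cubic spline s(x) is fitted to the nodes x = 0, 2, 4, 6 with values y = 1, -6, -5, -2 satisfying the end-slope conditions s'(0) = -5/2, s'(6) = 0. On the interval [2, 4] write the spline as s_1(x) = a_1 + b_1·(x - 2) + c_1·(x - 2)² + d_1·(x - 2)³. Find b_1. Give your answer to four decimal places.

Let M_i = s''(x_i). Step sizes h_i = 2, 2, 2; slopes of the chords Δ_i = (y_(i+1) - y_i)/h_i = -7/2, 1/2, 3/2.
  2·M_0 + 8·M_1 + 2·M_2 = 6(Δ_1 - Δ_0) = 24
  2·M_1 + 8·M_2 + 2·M_3 = 6(Δ_2 - Δ_1) = 6
Clamped end conditions give two more equations: 2h_0·M_0 + h_0·M_1 = 6(Δ_0 - s'(0)) = -6 and h_2·M_2 + 2h_2·M_3 = 6(s'(6) - Δ_2) = -9.
Solving: M_0 = -101/30, M_1 = 56/15, M_2 = 13/30, M_3 = -37/15.
On [2, 4], with s_1(x) = a_1 + b_1·(x - 2) + c_1·(x - 2)² + d_1·(x - 2)³: c_1 = M_1/2 = 28/15, d_1 = (M_2 - M_1)/(6h_1) = -11/40, b_1 = Δ_1 - h_1(2M_1 + M_2)/6 = -32/15.

-2.1333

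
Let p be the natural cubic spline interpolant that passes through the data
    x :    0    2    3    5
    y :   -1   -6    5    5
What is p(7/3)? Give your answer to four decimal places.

With σ_i denoting the second derivative at x_i, h_i = 2, 1, 2, and Δ_i = (y_(i+1) − y_i)/h_i = -5/2, 11, 0:
  2·σ_0 + 6·σ_1 + 1·σ_2 = 6(Δ_1 - Δ_0) = 81
  1·σ_1 + 6·σ_2 + 2·σ_3 = 6(Δ_2 - Δ_1) = -66
Natural end conditions: σ_0 = σ_3 = 0.
Forward elimination and back-substitution give σ_0 = 0, σ_1 = 552/35, σ_2 = -477/35, σ_3 = 0.
On [2, 3], p(x) = -6 + 561/70·(x - 2) + 276/35·(x - 2)² - 49/10·(x - 2)³.
With (x - 2) = 1/3: p(7/3) = -2489/945.

-2.6339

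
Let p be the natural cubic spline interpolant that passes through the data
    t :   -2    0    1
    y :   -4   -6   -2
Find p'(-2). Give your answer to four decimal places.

-2.6667

Let M_i = p''(x_i). Step sizes h_i = 2, 1; slopes of the chords Δ_i = (y_(i+1) - y_i)/h_i = -1, 4.
  2·M_0 + 6·M_1 + 1·M_2 = 6(Δ_1 - Δ_0) = 30
Natural end conditions: M_0 = M_2 = 0.
Solving: M_0 = 0, M_1 = 5, M_2 = 0.
On [-2, 0], p'(t) = b_0 + 2c_0·(t + 2) + 3d_0·(t + 2)² with b_0 = Δ_0 - h_0(2M_0 + M_1)/6 = -8/3, c_0 = M_0/2 = 0, d_0 = (M_1 - M_0)/(6h_0) = 5/12. So p'(-2) = -8/3.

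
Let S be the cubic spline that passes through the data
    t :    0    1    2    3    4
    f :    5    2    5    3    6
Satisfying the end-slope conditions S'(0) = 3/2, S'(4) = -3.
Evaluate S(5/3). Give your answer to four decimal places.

Write M_i for S''(x_i). With h_i = 1, 1, 1, 1 and divided differences Δ_i = -3, 3, -2, 3, the continuity of S' gives the tridiagonal system
  1·M_0 + 4·M_1 + 1·M_2 = 6(Δ_1 - Δ_0) = 36
  1·M_1 + 4·M_2 + 1·M_3 = 6(Δ_2 - Δ_1) = -30
  1·M_2 + 4·M_3 + 1·M_4 = 6(Δ_3 - Δ_2) = 30
Clamped end conditions give two more equations: 2h_0·M_0 + h_0·M_1 = 6(Δ_0 - S'(0)) = -27 and h_3·M_3 + 2h_3·M_4 = 6(S'(4) - Δ_3) = -36.
Solving: M_0 = -1287/56, M_1 = 531/28, M_2 = -135/8, M_3 = 519/28, M_4 = -1527/56.
On [1, 2], S(t) = 2 - 57/112·(t - 1) + 531/56·(t - 1)² - 669/112·(t - 1)³.
With (t - 1) = 2/3: S(5/3) = 2069/504.

4.1052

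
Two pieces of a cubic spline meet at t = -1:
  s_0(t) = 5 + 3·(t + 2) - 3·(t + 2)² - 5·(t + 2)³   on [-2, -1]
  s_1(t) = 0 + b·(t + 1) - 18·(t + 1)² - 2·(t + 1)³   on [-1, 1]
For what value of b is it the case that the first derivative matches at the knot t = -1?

-18

s_0'(t) = 3 - 6·(t + 2) - 15·(t + 2)², so s_0'(-1) = -18. On the right, s_1'(-1) = b, so b = -18.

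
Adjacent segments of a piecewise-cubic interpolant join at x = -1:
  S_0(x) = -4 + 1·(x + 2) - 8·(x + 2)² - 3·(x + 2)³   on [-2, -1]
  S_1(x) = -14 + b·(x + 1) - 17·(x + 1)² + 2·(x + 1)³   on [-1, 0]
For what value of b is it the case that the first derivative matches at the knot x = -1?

S_0'(x) = 1 - 16·(x + 2) - 9·(x + 2)², so S_0'(-1) = -24. On the right, S_1'(-1) = b, so b = -24.

-24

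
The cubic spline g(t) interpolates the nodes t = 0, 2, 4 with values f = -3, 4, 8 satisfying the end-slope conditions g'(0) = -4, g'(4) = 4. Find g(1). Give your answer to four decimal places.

With M_i denoting the second derivative at x_i, h_i = 2, 2, and Δ_i = (y_(i+1) − y_i)/h_i = 7/2, 2:
  2·M_0 + 8·M_1 + 2·M_2 = 6(Δ_1 - Δ_0) = -9
Clamped end conditions give two more equations: 2h_0·M_0 + h_0·M_1 = 6(Δ_0 - g'(0)) = 45 and h_1·M_1 + 2h_1·M_2 = 6(g'(4) - Δ_1) = 12.
Forward elimination and back-substitution give M_0 = 115/8, M_1 = -25/4, M_2 = 49/8.
On [0, 2], g(t) = -3 - 4·t + 115/16·t² - 55/32·t³.
With t = 1: g(1) = -49/32.

-1.5313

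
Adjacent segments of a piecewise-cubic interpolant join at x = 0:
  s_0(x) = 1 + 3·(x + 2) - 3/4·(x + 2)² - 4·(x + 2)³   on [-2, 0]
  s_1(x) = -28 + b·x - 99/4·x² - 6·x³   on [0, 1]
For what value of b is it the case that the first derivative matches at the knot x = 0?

s_0'(x) = 3 - 3/2·(x + 2) - 12·(x + 2)², so s_0'(0) = -48. On the right, s_1'(0) = b, so b = -48.

-48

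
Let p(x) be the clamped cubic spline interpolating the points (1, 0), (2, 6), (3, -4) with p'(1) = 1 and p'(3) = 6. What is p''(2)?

Let m_i = p''(x_i). Step sizes h_i = 1, 1; slopes of the chords Δ_i = (y_(i+1) - y_i)/h_i = 6, -10.
  1·m_0 + 4·m_1 + 1·m_2 = 6(Δ_1 - Δ_0) = -96
Clamped end conditions give two more equations: 2h_0·m_0 + h_0·m_1 = 6(Δ_0 - p'(1)) = 30 and h_1·m_1 + 2h_1·m_2 = 6(p'(3) - Δ_1) = 96.
Forward elimination and back-substitution give m_0 = 83/2, m_1 = -53, m_2 = 149/2.

-53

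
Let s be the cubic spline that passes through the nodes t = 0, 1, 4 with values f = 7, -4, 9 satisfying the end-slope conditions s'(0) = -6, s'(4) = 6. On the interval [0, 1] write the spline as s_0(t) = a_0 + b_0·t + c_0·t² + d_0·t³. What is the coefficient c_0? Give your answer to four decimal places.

Let M_i = s''(x_i). Step sizes h_i = 1, 3; slopes of the chords Δ_i = (y_(i+1) - y_i)/h_i = -11, 13/3.
  1·M_0 + 8·M_1 + 3·M_2 = 6(Δ_1 - Δ_0) = 92
Clamped end conditions give two more equations: 2h_0·M_0 + h_0·M_1 = 6(Δ_0 - s'(0)) = -30 and h_1·M_1 + 2h_1·M_2 = 6(s'(4) - Δ_1) = 10.
Hence M_0 = -47/2, M_1 = 17, M_2 = -41/6.
On [0, 1], with s_0(t) = a_0 + b_0·t + c_0·t² + d_0·t³: c_0 = M_0/2 = -47/4, d_0 = (M_1 - M_0)/(6h_0) = 27/4, b_0 = Δ_0 - h_0(2M_0 + M_1)/6 = -6.

-11.7500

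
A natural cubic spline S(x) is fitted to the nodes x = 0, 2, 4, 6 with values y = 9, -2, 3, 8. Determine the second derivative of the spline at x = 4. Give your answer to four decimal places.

-1.6000

With m_i denoting the second derivative at x_i, h_i = 2, 2, 2, and Δ_i = (y_(i+1) − y_i)/h_i = -11/2, 5/2, 5/2:
  2·m_0 + 8·m_1 + 2·m_2 = 6(Δ_1 - Δ_0) = 48
  2·m_1 + 8·m_2 + 2·m_3 = 6(Δ_2 - Δ_1) = 0
Natural end conditions: m_0 = m_3 = 0.
Solving: m_0 = 0, m_1 = 32/5, m_2 = -8/5, m_3 = 0.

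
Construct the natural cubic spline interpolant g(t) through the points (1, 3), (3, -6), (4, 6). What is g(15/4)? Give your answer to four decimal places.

Let m_i = g''(x_i). Step sizes h_i = 2, 1; slopes of the chords Δ_i = (y_(i+1) - y_i)/h_i = -9/2, 12.
  2·m_0 + 6·m_1 + 1·m_2 = 6(Δ_1 - Δ_0) = 99
Natural end conditions: m_0 = m_2 = 0.
Solving: m_0 = 0, m_1 = 33/2, m_2 = 0.
On [3, 4], g(t) = -6 + 13/2·(t - 3) + 33/4·(t - 3)² - 11/4·(t - 3)³.
With (t - 3) = 3/4: g(15/4) = 603/256.

2.3555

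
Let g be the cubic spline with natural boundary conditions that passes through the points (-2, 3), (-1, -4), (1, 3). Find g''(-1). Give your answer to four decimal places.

10.5000

Put m_i = g'' at the i-th knot. Here h = (1, 2) and Δ = (-7, 7/2), so the interior equations h_(i-1)·m_(i-1) + 2(h_(i-1)+h_i)·m_i + h_i·m_(i+1) = 6(Δ_i − Δ_(i-1)) read
  1·m_0 + 6·m_1 + 2·m_2 = 6(Δ_1 - Δ_0) = 63
Natural end conditions: m_0 = m_2 = 0.
Solving the tridiagonal system: m_0 = 0, m_1 = 21/2, m_2 = 0.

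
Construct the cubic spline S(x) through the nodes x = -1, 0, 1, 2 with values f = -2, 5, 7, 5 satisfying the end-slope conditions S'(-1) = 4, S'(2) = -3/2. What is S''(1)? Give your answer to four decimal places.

-4.4667

Let σ_i = S''(x_i). Step sizes h_i = 1, 1, 1; slopes of the chords Δ_i = (y_(i+1) - y_i)/h_i = 7, 2, -2.
  1·σ_0 + 4·σ_1 + 1·σ_2 = 6(Δ_1 - Δ_0) = -30
  1·σ_1 + 4·σ_2 + 1·σ_3 = 6(Δ_2 - Δ_1) = -24
Clamped end conditions give two more equations: 2h_0·σ_0 + h_0·σ_1 = 6(Δ_0 - S'(-1)) = 18 and h_2·σ_2 + 2h_2·σ_3 = 6(S'(2) - Δ_2) = 3.
Solving the tridiagonal system: σ_0 = 209/15, σ_1 = -148/15, σ_2 = -67/15, σ_3 = 56/15.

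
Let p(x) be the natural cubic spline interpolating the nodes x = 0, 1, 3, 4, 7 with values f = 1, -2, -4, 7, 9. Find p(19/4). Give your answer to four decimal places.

12.2093

With σ_i denoting the second derivative at x_i, h_i = 1, 2, 1, 3, and Δ_i = (y_(i+1) − y_i)/h_i = -3, -1, 11, 2/3:
  1·σ_0 + 6·σ_1 + 2·σ_2 = 6(Δ_1 - Δ_0) = 12
  2·σ_1 + 6·σ_2 + 1·σ_3 = 6(Δ_2 - Δ_1) = 72
  1·σ_2 + 8·σ_3 + 3·σ_4 = 6(Δ_3 - Δ_2) = -62
Natural end conditions: σ_0 = σ_4 = 0.
Solving the tridiagonal system: σ_0 = 0, σ_1 = -356/125, σ_2 = 1818/125, σ_3 = -1196/125, σ_4 = 0.
On [4, 7], p(x) = 7 + 3838/375·(x - 4) - 598/125·(x - 4)² + 598/1125·(x - 4)³.
With (x - 4) = 3/4: p(19/4) = 48837/4000.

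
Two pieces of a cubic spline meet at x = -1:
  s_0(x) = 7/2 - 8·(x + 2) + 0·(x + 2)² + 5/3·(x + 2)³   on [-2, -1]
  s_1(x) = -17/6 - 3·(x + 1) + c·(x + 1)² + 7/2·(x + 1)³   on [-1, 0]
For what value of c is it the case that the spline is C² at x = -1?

5

s_0''(x) = 0 + 10·(x + 2), so s_0''(-1) = 10. On the right, s_1''(-1) = 2c, so c = 5.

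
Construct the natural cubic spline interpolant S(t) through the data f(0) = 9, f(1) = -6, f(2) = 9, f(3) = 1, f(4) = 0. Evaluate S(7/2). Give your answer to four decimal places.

-1.0201

With σ_i denoting the second derivative at x_i, h_i = 1, 1, 1, 1, and Δ_i = (y_(i+1) − y_i)/h_i = -15, 15, -8, -1:
  1·σ_0 + 4·σ_1 + 1·σ_2 = 6(Δ_1 - Δ_0) = 180
  1·σ_1 + 4·σ_2 + 1·σ_3 = 6(Δ_2 - Δ_1) = -138
  1·σ_2 + 4·σ_3 + 1·σ_4 = 6(Δ_3 - Δ_2) = 42
Natural end conditions: σ_0 = σ_4 = 0.
Hence σ_0 = 0, σ_1 = 1647/28, σ_2 = -387/7, σ_3 = 681/28, σ_4 = 0.
On [3, 4], S(t) = 1 - 255/28·(t - 3) + 681/56·(t - 3)² - 227/56·(t - 3)³.
With (t - 3) = 1/2: S(7/2) = -457/448.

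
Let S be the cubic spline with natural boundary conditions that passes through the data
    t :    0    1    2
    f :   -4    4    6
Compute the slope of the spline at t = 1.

Write m_i for S''(x_i). With h_i = 1, 1 and divided differences Δ_i = 8, 2, the continuity of S' gives the tridiagonal system
  1·m_0 + 4·m_1 + 1·m_2 = 6(Δ_1 - Δ_0) = -36
Natural end conditions: m_0 = m_2 = 0.
Solving: m_0 = 0, m_1 = -9, m_2 = 0.
On [1, 2], S'(t) = b_1 + 2c_1·(t - 1) + 3d_1·(t - 1)² with b_1 = Δ_1 - h_1(2m_1 + m_2)/6 = 5, c_1 = m_1/2 = -9/2, d_1 = (m_2 - m_1)/(6h_1) = 3/2. So S'(1) = 5.

5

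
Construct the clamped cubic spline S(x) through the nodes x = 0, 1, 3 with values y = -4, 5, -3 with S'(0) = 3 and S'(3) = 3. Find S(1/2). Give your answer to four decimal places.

With M_i denoting the second derivative at x_i, h_i = 1, 2, and Δ_i = (y_(i+1) − y_i)/h_i = 9, -4:
  1·M_0 + 6·M_1 + 2·M_2 = 6(Δ_1 - Δ_0) = -78
Clamped end conditions give two more equations: 2h_0·M_0 + h_0·M_1 = 6(Δ_0 - S'(0)) = 36 and h_1·M_1 + 2h_1·M_2 = 6(S'(3) - Δ_1) = 42.
Solving the tridiagonal system: M_0 = 31, M_1 = -26, M_2 = 47/2.
On [0, 1], S(x) = -4 + 3·x + 31/2·x² - 19/2·x³.
With x = 1/2: S(1/2) = 3/16.

0.1875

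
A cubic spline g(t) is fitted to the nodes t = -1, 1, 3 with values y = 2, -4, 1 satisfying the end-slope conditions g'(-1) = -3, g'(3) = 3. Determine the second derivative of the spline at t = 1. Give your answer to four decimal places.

5.2500

Let σ_i = g''(x_i). Step sizes h_i = 2, 2; slopes of the chords Δ_i = (y_(i+1) - y_i)/h_i = -3, 5/2.
  2·σ_0 + 8·σ_1 + 2·σ_2 = 6(Δ_1 - Δ_0) = 33
Clamped end conditions give two more equations: 2h_0·σ_0 + h_0·σ_1 = 6(Δ_0 - g'(-1)) = 0 and h_1·σ_1 + 2h_1·σ_2 = 6(g'(3) - Δ_1) = 3.
Solving the tridiagonal system: σ_0 = -21/8, σ_1 = 21/4, σ_2 = -15/8.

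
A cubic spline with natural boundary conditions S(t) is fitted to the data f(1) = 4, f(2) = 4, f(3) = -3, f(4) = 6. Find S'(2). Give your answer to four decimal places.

-5.8667

With M_i denoting the second derivative at x_i, h_i = 1, 1, 1, and Δ_i = (y_(i+1) − y_i)/h_i = 0, -7, 9:
  1·M_0 + 4·M_1 + 1·M_2 = 6(Δ_1 - Δ_0) = -42
  1·M_1 + 4·M_2 + 1·M_3 = 6(Δ_2 - Δ_1) = 96
Natural end conditions: M_0 = M_3 = 0.
Solving: M_0 = 0, M_1 = -88/5, M_2 = 142/5, M_3 = 0.
On [2, 3], S'(t) = b_1 + 2c_1·(t - 2) + 3d_1·(t - 2)² with b_1 = Δ_1 - h_1(2M_1 + M_2)/6 = -88/15, c_1 = M_1/2 = -44/5, d_1 = (M_2 - M_1)/(6h_1) = 23/3. So S'(2) = -88/15.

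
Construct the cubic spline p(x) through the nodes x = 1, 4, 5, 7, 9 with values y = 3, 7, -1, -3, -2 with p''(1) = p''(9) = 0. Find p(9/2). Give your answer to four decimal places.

Write σ_i for p''(x_i). With h_i = 3, 1, 2, 2 and divided differences Δ_i = 4/3, -8, -1, 1/2, the continuity of p' gives the tridiagonal system
  3·σ_0 + 8·σ_1 + 1·σ_2 = 6(Δ_1 - Δ_0) = -56
  1·σ_1 + 6·σ_2 + 2·σ_3 = 6(Δ_2 - Δ_1) = 42
  2·σ_2 + 8·σ_3 + 2·σ_4 = 6(Δ_3 - Δ_2) = 9
Natural end conditions: σ_0 = σ_4 = 0.
Solving: σ_0 = 0, σ_1 = -1391/172, σ_2 = 374/43, σ_3 = -361/344, σ_4 = 0.
On [4, 5], p(x) = 7 - 3485/516·(x - 4) - 1391/344·(x - 4)² + 2887/1032·(x - 4)³.
With (x - 4) = 1/2: p(9/2) = 8151/2752.

2.9618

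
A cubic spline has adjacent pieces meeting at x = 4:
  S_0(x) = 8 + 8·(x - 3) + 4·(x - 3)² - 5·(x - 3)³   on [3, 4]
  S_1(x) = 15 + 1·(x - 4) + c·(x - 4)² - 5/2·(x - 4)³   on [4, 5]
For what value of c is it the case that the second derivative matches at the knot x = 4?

-11

S_0''(x) = 8 - 30·(x - 3), so S_0''(4) = -22. On the right, S_1''(4) = 2c, so c = -11.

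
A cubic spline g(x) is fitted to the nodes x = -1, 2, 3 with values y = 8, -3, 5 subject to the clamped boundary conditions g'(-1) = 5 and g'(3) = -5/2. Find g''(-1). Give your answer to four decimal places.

-19.2917

Put M_i = g'' at the i-th knot. Here h = (3, 1) and Δ = (-11/3, 8), so the interior equations h_(i-1)·M_(i-1) + 2(h_(i-1)+h_i)·M_i + h_i·M_(i+1) = 6(Δ_i − Δ_(i-1)) read
  3·M_0 + 8·M_1 + 1·M_2 = 6(Δ_1 - Δ_0) = 70
Clamped end conditions give two more equations: 2h_0·M_0 + h_0·M_1 = 6(Δ_0 - g'(-1)) = -52 and h_1·M_1 + 2h_1·M_2 = 6(g'(3) - Δ_1) = -63.
Solving the tridiagonal system: M_0 = -463/24, M_1 = 85/4, M_2 = -337/8.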